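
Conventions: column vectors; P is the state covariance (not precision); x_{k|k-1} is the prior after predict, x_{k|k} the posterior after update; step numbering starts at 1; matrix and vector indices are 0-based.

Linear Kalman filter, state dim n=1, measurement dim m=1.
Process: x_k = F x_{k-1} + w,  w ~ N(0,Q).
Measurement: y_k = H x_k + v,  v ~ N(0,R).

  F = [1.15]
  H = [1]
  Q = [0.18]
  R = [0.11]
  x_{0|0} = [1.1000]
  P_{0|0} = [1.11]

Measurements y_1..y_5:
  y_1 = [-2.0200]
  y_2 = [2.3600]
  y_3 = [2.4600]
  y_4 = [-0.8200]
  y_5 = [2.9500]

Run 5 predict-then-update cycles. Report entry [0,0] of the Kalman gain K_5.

K[0,0] = 0.7215

step 1: x^-=[1.2650]  P^-=[1.6480]  S=[1.7580]  K=[0.9374]  nu=[-3.2850]  x^+=[-1.8145]  P^+=[0.1031]
step 2: x^-=[-2.0866]  P^-=[0.3164]  S=[0.4264]  K=[0.7420]  nu=[4.4466]  x^+=[1.2128]  P^+=[0.0816]
step 3: x^-=[1.3947]  P^-=[0.2879]  S=[0.3979]  K=[0.7236]  nu=[1.0653]  x^+=[2.1655]  P^+=[0.0796]
step 4: x^-=[2.4904]  P^-=[0.2853]  S=[0.3953]  K=[0.7217]  nu=[-3.3104]  x^+=[0.1013]  P^+=[0.0794]
step 5: x^-=[0.1165]  P^-=[0.2850]  S=[0.3950]  K=[0.7215]  nu=[2.8335]  x^+=[2.1609]  P^+=[0.0794]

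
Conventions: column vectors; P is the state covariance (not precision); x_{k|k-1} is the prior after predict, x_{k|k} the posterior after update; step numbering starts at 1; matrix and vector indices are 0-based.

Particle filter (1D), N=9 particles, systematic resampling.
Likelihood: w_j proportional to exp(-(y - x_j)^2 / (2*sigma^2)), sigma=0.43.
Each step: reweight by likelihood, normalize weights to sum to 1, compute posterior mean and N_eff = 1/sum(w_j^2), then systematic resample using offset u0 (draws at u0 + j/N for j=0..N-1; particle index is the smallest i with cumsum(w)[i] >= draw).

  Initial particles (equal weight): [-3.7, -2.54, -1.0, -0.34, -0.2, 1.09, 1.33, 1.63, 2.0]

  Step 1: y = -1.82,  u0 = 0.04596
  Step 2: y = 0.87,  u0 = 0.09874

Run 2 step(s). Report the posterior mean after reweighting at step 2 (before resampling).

step 1: w=[0.0002, 0.5974, 0.3939, 0.0065, 0.0020, 0.0000, 0.0000, 0.0000, 0.0000]  mean=-1.9146  Neff=1.9527  idx=[1, 1, 1, 1, 1, 2, 2, 2, 2]
step 2: w=[0.0000, 0.0000, 0.0000, 0.0000, 0.0000, 0.2500, 0.2500, 0.2500, 0.2500]  mean=-1.0000  Neff=4.0000  idx=[5, 5, 6, 6, 7, 7, 8, 8, 8]

post_mean = -1.0000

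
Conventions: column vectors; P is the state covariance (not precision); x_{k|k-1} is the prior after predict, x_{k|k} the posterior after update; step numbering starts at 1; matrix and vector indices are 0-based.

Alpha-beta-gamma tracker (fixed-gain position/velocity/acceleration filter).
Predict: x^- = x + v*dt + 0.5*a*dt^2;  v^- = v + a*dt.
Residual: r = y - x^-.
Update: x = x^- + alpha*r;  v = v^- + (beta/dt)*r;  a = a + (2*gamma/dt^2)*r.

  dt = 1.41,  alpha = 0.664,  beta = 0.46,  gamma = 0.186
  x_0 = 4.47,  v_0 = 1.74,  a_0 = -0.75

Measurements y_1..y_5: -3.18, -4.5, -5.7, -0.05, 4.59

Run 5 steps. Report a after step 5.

step 1: x_pred=6.1779  r=-9.3579  x^+=-0.0358  v^+=-2.3704  a^+=-2.5010
step 2: x_pred=-5.8641  r=1.3641  x^+=-4.9584  v^+=-5.4518  a^+=-2.2457
step 3: x_pred=-14.8777  r=9.1777  x^+=-8.7837  v^+=-5.6241  a^+=-0.5285
step 4: x_pred=-17.2390  r=17.1890  x^+=-5.8255  v^+=-0.7615  a^+=2.6878
step 5: x_pred=-4.2273  r=8.8173  x^+=1.6274  v^+=5.9050  a^+=4.3377

a_post = 4.3377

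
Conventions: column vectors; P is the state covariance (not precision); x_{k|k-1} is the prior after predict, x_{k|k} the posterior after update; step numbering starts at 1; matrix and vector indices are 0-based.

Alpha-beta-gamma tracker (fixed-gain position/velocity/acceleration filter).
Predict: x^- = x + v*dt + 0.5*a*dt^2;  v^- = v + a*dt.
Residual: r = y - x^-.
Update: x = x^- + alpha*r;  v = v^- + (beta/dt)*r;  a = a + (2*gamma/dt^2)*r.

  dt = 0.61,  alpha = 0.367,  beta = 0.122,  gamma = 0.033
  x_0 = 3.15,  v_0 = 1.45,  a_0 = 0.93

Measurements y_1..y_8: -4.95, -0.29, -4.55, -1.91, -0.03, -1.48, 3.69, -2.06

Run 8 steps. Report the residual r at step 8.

resid = -0.0589

step 1: x_pred=4.2075  r=-9.1575  x^+=0.8467  v^+=0.1858  a^+=-0.6943
step 2: x_pred=0.8309  r=-1.1209  x^+=0.4195  v^+=-0.4619  a^+=-0.8931
step 3: x_pred=-0.0284  r=-4.5216  x^+=-1.6878  v^+=-1.9110  a^+=-1.6951
step 4: x_pred=-3.1689  r=1.2589  x^+=-2.7069  v^+=-2.6932  a^+=-1.4718
step 5: x_pred=-4.6236  r=4.5936  x^+=-2.9377  v^+=-2.6723  a^+=-0.6570
step 6: x_pred=-4.6901  r=3.2101  x^+=-3.5120  v^+=-2.4311  a^+=-0.0877
step 7: x_pred=-5.0113  r=8.7013  x^+=-1.8179  v^+=-0.7443  a^+=1.4557
step 8: x_pred=-2.0011  r=-0.0589  x^+=-2.0227  v^+=0.1319  a^+=1.4453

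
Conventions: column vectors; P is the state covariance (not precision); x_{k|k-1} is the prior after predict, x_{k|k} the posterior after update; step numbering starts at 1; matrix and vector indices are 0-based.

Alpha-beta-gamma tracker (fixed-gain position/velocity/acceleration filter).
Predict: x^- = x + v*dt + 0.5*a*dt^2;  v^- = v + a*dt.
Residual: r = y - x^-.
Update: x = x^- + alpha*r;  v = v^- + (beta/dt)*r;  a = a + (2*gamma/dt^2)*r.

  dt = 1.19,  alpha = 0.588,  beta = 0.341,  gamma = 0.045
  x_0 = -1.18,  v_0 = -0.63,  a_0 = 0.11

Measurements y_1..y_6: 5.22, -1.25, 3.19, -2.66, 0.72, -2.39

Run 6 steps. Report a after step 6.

a_post = -0.2172

step 1: x_pred=-1.8518  r=7.0718  x^+=2.3064  v^+=1.5274  a^+=0.5594
step 2: x_pred=4.5201  r=-5.7701  x^+=1.1273  v^+=0.5397  a^+=0.1927
step 3: x_pred=1.9059  r=1.2841  x^+=2.6610  v^+=1.1370  a^+=0.2743
step 4: x_pred=4.2082  r=-6.8682  x^+=0.1697  v^+=-0.5047  a^+=-0.1622
step 5: x_pred=-0.5457  r=1.2657  x^+=0.1985  v^+=-0.3350  a^+=-0.0817
step 6: x_pred=-0.2580  r=-2.1320  x^+=-1.5116  v^+=-1.0432  a^+=-0.2172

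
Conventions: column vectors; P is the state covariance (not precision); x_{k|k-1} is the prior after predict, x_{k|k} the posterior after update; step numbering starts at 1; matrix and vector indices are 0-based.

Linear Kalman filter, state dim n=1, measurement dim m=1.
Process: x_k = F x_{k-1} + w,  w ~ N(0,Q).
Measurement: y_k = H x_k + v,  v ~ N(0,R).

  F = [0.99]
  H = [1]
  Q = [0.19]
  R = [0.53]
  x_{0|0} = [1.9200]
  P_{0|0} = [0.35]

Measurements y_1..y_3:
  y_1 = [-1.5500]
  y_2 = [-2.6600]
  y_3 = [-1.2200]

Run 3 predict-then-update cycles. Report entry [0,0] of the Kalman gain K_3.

step 1: x^-=[1.9008]  P^-=[0.5330]  S=[1.0630]  K=[0.5014]  nu=[-3.4508]  x^+=[0.1705]  P^+=[0.2658]
step 2: x^-=[0.1688]  P^-=[0.4505]  S=[0.9805]  K=[0.4594]  nu=[-2.8288]  x^+=[-1.1309]  P^+=[0.2435]
step 3: x^-=[-1.1196]  P^-=[0.4287]  S=[0.9587]  K=[0.4471]  nu=[-0.1004]  x^+=[-1.1645]  P^+=[0.2370]

K[0,0] = 0.4471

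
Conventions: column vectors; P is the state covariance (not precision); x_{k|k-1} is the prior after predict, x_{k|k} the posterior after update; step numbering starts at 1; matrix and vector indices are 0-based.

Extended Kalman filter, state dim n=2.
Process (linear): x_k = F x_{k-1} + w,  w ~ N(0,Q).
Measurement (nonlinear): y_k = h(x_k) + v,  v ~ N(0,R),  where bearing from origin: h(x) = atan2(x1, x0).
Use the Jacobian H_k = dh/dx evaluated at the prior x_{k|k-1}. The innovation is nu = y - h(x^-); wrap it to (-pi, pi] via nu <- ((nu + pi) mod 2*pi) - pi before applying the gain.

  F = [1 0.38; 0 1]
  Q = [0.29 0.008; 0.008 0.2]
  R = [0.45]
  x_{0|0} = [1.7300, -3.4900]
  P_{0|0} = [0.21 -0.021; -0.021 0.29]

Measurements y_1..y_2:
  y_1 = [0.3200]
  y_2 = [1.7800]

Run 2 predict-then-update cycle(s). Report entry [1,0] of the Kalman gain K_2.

K[1,0] = 0.1194

step 1: x^-=[0.4038, -3.4900]  P^-=[0.5259 0.0972; 0.0972 0.4900]  H_jac=[0.2827 0.0327]  S=[0.4944]  K=[0.3072; 0.0880]  nu=[1.7756]  x^+=[0.9493, -3.3337]  P^+=[0.4793 0.0838; 0.0838 0.4862]
step 2: x^-=[-0.3175, -3.3337]  P^-=[0.9032 0.2766; 0.2766 0.6862]  H_jac=[0.2973 -0.0283]  S=[0.5257]  K=[0.4958; 0.1194]  nu=[-2.8374]  x^+=[-1.7244, -3.6726]  P^+=[0.7739 0.2454; 0.2454 0.6787]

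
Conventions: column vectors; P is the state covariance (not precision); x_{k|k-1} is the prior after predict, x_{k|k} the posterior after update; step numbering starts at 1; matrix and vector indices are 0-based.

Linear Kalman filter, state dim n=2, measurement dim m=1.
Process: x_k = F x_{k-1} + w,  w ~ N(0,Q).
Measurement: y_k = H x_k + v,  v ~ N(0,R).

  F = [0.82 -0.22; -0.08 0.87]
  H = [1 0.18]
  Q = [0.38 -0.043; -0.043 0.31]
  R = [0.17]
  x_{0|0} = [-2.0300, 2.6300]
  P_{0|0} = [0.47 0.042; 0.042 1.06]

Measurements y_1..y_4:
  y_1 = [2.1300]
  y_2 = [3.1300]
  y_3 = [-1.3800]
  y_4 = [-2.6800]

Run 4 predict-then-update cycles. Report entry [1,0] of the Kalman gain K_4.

step 1: x^-=[-2.2432, 2.4505]  P^-=[0.7322 -0.2460; -0.2460 1.1095]  S=[0.8496]  K=[0.8097; -0.0545]  nu=[3.9321]  x^+=[0.9407, 2.2362]  P^+=[0.1752 -0.2085; -0.2085 1.1070]
step 2: x^-=[0.2794, 1.8702]  P^-=[0.6266 -0.4188; -0.4188 1.1780]  S=[0.6840]  K=[0.8059; -0.3023]  nu=[2.5140]  x^+=[2.3053, 1.1103]  P^+=[0.1824 -0.2522; -0.2522 1.1155]
step 3: x^-=[1.6461, 0.7816]  P^-=[0.6476 -0.4528; -0.4528 1.1906]  S=[0.6932]  K=[0.8167; -0.3441]  nu=[-3.1668]  x^+=[-0.9402, 1.8712]  P^+=[0.1853 -0.2580; -0.2580 1.1085]
step 4: x^-=[-1.1826, 1.7031]  P^-=[0.6513 -0.4559; -0.4559 1.1862]  S=[0.6956]  K=[0.8183; -0.3485]  nu=[-1.8040]  x^+=[-2.6589, 2.3319]  P^+=[0.1855 -0.2575; -0.2575 1.1017]

K[1,0] = -0.3485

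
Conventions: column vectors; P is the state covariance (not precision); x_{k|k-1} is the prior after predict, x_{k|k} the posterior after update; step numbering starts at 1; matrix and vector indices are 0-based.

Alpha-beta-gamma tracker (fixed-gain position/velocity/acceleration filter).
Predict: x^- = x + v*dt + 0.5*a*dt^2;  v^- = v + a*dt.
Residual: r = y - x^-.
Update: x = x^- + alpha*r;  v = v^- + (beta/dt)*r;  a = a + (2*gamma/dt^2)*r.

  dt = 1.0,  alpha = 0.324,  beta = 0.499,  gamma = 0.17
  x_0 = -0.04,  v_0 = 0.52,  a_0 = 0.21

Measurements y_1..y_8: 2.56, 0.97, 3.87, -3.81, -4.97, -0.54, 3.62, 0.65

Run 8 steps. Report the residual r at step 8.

resid = 2.3778

step 1: x_pred=0.5850  r=1.9750  x^+=1.2249  v^+=1.7155  a^+=0.8815
step 2: x_pred=3.3812  r=-2.4112  x^+=2.6000  v^+=1.3938  a^+=0.0617
step 3: x_pred=4.0247  r=-0.1547  x^+=3.9745  v^+=1.3784  a^+=0.0091
step 4: x_pred=5.3575  r=-9.1675  x^+=2.3872  v^+=-3.1871  a^+=-3.1078
step 5: x_pred=-2.3538  r=-2.6162  x^+=-3.2014  v^+=-7.6004  a^+=-3.9973
step 6: x_pred=-12.8005  r=12.2605  x^+=-8.8281  v^+=-5.4798  a^+=0.1712
step 7: x_pred=-14.2222  r=17.8422  x^+=-8.4414  v^+=3.5948  a^+=6.2376
step 8: x_pred=-1.7278  r=2.3778  x^+=-0.9574  v^+=11.0189  a^+=7.0460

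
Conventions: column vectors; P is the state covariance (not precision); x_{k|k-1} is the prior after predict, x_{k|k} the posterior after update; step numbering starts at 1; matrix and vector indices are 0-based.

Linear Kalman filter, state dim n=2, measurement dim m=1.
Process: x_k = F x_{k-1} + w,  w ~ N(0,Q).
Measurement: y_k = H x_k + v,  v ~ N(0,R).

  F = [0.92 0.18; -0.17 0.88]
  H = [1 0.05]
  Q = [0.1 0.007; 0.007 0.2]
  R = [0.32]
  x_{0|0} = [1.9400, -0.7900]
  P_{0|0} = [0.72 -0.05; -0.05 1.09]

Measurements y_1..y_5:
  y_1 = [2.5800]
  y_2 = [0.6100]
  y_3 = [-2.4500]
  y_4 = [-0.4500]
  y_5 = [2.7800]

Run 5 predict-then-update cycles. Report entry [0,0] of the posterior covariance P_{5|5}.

P_post[0,0] = 0.1434

step 1: x^-=[1.6426, -1.0250]  P^-=[0.7282 0.0281; 0.0281 1.0799]  S=[1.0537]  K=[0.6924; 0.0779]  nu=[0.9887]  x^+=[2.3271, -0.9480]  P^+=[0.2230 -0.0287; -0.0287 1.0735]
step 2: x^-=[1.9703, -1.2298]  P^-=[0.3140 0.1198; 0.1198 1.0463]  S=[0.6486]  K=[0.4934; 0.2653]  nu=[-1.2988]  x^+=[1.3295, -1.5744]  P^+=[0.1561 0.0349; 0.0349 1.0007]
step 3: x^-=[0.9398, -1.6115]  P^-=[0.2761 0.1682; 0.1682 0.9690]  S=[0.6154]  K=[0.4624; 0.3521]  nu=[-3.3092]  x^+=[-0.5903, -2.7768]  P^+=[0.1446 0.0681; 0.0681 0.8927]
step 4: x^-=[-1.0429, -2.3433]  P^-=[0.2738 0.1788; 0.1788 0.8751]  S=[0.6139]  K=[0.4606; 0.3625]  nu=[0.7101]  x^+=[-0.7159, -2.0858]  P^+=[0.1436 0.0763; 0.0763 0.7944]
step 5: x^-=[-1.0340, -1.7138]  P^-=[0.2725 0.1698; 0.1698 0.7965]  S=[0.6115]  K=[0.4596; 0.3428]  nu=[3.8997]  x^+=[0.7581, -0.3769]  P^+=[0.1434 0.0735; 0.0735 0.7247]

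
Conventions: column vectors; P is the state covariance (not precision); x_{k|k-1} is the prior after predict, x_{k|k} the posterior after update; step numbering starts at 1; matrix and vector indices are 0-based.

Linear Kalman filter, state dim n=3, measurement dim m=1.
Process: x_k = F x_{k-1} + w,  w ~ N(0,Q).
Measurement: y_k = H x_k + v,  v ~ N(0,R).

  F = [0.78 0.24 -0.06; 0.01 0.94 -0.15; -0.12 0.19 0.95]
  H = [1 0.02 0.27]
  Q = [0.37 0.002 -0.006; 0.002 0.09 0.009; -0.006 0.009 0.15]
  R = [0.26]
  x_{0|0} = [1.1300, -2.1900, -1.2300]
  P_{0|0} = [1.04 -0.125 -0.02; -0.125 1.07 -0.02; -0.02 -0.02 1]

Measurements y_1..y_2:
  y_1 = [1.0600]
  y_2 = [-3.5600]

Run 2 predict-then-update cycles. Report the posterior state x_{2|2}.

step 1: x^-=[0.4296, -1.8628, -1.7202]  P^-=[1.0236 0.1728 -0.1458; 0.1728 1.0614 0.0524; -0.1458 0.0524 1.1091]  S=[1.2937]  K=[0.7635; 0.1609; 0.1196]  nu=[1.1321]  x^+=[1.2940, -1.6807, -1.5848]  P^+=[0.2695 0.0139 -0.2639; 0.0139 1.0279 0.0275; -0.2639 0.0275 1.0906]
step 2: x^-=[0.7010, -1.3292, -1.9801]  P^-=[0.6262 0.2845 -0.2364; 0.2845 1.0161 0.0518; -0.2364 0.0518 1.2447]  S=[0.8616]  K=[0.6593; 0.3700; 0.1169]  nu=[-3.6998]  x^+=[-1.7382, -2.6981, -2.4127]  P^+=[0.2517 0.0743 -0.3028; 0.0743 0.8982 0.0145; -0.3028 0.0145 1.2330]

x_post = [-1.7382, -2.6981, -2.4127]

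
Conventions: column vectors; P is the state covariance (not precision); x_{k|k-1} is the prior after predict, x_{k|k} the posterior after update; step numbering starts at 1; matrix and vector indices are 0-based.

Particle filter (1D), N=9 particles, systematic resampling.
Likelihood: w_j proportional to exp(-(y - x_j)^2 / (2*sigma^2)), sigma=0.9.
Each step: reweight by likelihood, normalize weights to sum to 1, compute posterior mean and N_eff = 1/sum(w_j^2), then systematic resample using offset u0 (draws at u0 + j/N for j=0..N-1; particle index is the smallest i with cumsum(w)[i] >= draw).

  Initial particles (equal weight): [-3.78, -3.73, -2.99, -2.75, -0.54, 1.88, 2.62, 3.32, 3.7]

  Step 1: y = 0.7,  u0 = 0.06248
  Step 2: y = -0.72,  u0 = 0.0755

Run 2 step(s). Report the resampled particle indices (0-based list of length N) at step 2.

step 1: w=[0.0000, 0.0000, 0.0002, 0.0007, 0.4151, 0.4541, 0.1102, 0.0155, 0.0041]  mean=0.9823  Neff=2.5580  idx=[4, 4, 4, 4, 5, 5, 5, 5, 6]
step 2: w=[0.2461, 0.2461, 0.2461, 0.2461, 0.0039, 0.0039, 0.0039, 0.0039, 0.0003]  mean=-0.5017  Neff=4.1278  idx=[0, 0, 1, 1, 2, 2, 3, 3, 3]

resampled_idx = [0, 0, 1, 1, 2, 2, 3, 3, 3]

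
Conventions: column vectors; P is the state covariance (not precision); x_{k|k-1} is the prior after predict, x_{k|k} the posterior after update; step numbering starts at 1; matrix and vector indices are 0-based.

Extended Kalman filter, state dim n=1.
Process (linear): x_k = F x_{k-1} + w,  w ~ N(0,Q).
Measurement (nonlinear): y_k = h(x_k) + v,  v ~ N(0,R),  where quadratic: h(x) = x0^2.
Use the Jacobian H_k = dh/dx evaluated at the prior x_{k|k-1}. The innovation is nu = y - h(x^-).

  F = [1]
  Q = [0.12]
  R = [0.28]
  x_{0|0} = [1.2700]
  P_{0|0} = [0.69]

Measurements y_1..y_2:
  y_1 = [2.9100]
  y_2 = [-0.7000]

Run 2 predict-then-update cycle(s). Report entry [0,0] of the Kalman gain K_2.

step 1: x^-=[1.2700]  P^-=[0.8100]  H_jac=[2.5400]  S=[5.5058]  K=[0.3737]  nu=[1.2971]  x^+=[1.7547]  P^+=[0.0412]
step 2: x^-=[1.7547]  P^-=[0.1612]  H_jac=[3.5094]  S=[2.2652]  K=[0.2497]  nu=[-3.7790]  x^+=[0.8110]  P^+=[0.0199]

K[0,0] = 0.2497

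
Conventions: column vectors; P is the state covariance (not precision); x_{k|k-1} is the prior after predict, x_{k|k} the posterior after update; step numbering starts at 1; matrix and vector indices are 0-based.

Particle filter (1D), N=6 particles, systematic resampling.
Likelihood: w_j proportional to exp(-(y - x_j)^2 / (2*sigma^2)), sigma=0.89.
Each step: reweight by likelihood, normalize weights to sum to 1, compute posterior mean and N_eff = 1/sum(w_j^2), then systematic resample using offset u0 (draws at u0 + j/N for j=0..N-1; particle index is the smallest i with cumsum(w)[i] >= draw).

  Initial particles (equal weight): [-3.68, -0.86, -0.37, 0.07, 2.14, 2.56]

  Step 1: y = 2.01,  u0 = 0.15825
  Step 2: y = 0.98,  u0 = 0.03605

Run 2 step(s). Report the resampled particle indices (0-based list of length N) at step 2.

resampled_idx = [0, 0, 1, 2, 3, 4]

step 1: w=[0.0000, 0.0028, 0.0144, 0.0479, 0.5095, 0.4254]  mean=2.1749  Neff=2.2571  idx=[4, 4, 4, 5, 5, 5]
step 2: w=[0.2247, 0.2247, 0.2247, 0.1087, 0.1087, 0.1087]  mean=2.2769  Neff=5.3517  idx=[0, 0, 1, 2, 3, 4]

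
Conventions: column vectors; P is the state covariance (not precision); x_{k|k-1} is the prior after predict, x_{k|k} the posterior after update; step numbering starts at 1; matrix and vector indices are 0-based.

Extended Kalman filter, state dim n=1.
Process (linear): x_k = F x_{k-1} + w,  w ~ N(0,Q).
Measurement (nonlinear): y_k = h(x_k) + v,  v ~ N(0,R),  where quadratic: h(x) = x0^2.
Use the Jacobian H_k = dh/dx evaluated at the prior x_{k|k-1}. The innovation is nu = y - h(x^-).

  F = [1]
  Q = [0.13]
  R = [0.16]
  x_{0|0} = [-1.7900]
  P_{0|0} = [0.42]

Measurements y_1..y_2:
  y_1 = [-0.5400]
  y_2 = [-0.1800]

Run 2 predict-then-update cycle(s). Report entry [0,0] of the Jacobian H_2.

H_jac[0,0] = -1.5347

step 1: x^-=[-1.7900]  P^-=[0.5500]  H_jac=[-3.5800]  S=[7.2090]  K=[-0.2731]  nu=[-3.7441]  x^+=[-0.7674]  P^+=[0.0122]
step 2: x^-=[-0.7674]  P^-=[0.1422]  H_jac=[-1.5347]  S=[0.4950]  K=[-0.4409]  nu=[-0.7689]  x^+=[-0.4283]  P^+=[0.0460]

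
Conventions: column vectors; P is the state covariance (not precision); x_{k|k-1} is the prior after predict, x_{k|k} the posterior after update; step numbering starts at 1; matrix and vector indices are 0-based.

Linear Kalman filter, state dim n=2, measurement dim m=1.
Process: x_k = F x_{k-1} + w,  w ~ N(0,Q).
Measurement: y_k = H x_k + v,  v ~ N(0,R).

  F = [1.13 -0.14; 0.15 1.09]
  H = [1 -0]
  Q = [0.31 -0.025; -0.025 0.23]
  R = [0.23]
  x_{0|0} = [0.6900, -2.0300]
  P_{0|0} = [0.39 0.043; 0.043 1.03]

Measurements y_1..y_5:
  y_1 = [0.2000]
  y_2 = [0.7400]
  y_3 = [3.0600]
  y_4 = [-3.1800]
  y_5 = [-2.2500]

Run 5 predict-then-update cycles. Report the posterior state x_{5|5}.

step 1: x^-=[1.0639, -2.1092]  P^-=[0.8146 -0.0640; -0.0640 1.4766]  S=[1.0446]  K=[0.7798; -0.0613]  nu=[-0.8639]  x^+=[0.3902, -2.0563]  P^+=[0.1794 -0.0141; -0.0141 1.4727]
step 2: x^-=[0.7288, -2.1828]  P^-=[0.5723 -0.2364; -0.2364 1.9791]  S=[0.8023]  K=[0.7133; -0.2946]  nu=[0.0112]  x^+=[0.7368, -2.1861]  P^+=[0.1641 -0.0678; -0.0678 1.9094]
step 3: x^-=[1.1386, -2.2723]  P^-=[0.5784 -0.3706; -0.3706 2.4801]  S=[0.8084]  K=[0.7155; -0.4585]  nu=[1.9214]  x^+=[2.5133, -3.1532]  P^+=[0.1646 -0.1054; -0.1054 2.3102]
step 4: x^-=[3.2815, -3.0600]  P^-=[0.5988 -0.4773; -0.4773 2.9440]  S=[0.8288]  K=[0.7225; -0.5759]  nu=[-6.4615]  x^+=[-1.3868, 0.6614]  P^+=[0.1662 -0.1325; -0.1325 2.6691]
step 5: x^-=[-1.6597, 0.5129]  P^-=[0.6164 -0.5645; -0.5645 3.3616]  S=[0.8464]  K=[0.7283; -0.6670]  nu=[-0.5903]  x^+=[-2.0896, 0.9066]  P^+=[0.1675 -0.1534; -0.1534 2.9851]

x_post = [-2.0896, 0.9066]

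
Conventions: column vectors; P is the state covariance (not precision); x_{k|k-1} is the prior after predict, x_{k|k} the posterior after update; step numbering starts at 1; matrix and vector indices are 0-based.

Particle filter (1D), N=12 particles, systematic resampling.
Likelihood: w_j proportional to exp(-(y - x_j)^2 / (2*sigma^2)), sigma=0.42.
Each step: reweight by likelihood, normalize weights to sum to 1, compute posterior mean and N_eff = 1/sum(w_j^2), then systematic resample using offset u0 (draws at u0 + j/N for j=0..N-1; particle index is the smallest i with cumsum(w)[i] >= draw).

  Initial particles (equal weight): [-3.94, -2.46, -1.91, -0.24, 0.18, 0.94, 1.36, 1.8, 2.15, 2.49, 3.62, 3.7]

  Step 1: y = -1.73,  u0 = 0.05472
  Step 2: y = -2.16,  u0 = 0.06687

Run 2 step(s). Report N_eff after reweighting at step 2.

N_eff = 11.9904

step 1: w=[0.0000, 0.1945, 0.8038, 0.0016, 0.0000, 0.0000, 0.0000, 0.0000, 0.0000, 0.0000, 0.0000, 0.0000]  mean=-2.0142  Neff=1.4621  idx=[1, 1, 2, 2, 2, 2, 2, 2, 2, 2, 2, 2]
step 2: w=[0.0781, 0.0781, 0.0844, 0.0844, 0.0844, 0.0844, 0.0844, 0.0844, 0.0844, 0.0844, 0.0844, 0.0844]  mean=-1.9959  Neff=11.9904  idx=[0, 1, 2, 3, 4, 5, 6, 7, 8, 9, 10, 11]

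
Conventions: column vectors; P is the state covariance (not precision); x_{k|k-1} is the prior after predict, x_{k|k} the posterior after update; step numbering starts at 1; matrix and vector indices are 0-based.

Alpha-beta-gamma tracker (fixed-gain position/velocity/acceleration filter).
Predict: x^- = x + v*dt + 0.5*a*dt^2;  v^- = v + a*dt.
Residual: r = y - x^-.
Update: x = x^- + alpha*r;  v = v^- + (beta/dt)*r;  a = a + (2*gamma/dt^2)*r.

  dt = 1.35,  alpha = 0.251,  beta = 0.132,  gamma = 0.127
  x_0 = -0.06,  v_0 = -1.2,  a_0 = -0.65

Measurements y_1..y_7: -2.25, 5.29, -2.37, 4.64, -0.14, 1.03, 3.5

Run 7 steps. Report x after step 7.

step 1: x_pred=-2.2723  r=0.0223  x^+=-2.2667  v^+=-2.0753  a^+=-0.6469
step 2: x_pred=-5.6579  r=10.9479  x^+=-2.9100  v^+=-1.8782  a^+=0.8789
step 3: x_pred=-4.6446  r=2.2746  x^+=-4.0737  v^+=-0.4692  a^+=1.1959
step 4: x_pred=-3.6174  r=8.2574  x^+=-1.5448  v^+=1.9526  a^+=2.3467
step 5: x_pred=3.2297  r=-3.3697  x^+=2.3839  v^+=4.7912  a^+=1.8771
step 6: x_pred=10.5626  r=-9.5326  x^+=8.1699  v^+=6.3932  a^+=0.5485
step 7: x_pred=17.3006  r=-13.8006  x^+=13.8367  v^+=5.7844  a^+=-1.3748

x_post = 13.8367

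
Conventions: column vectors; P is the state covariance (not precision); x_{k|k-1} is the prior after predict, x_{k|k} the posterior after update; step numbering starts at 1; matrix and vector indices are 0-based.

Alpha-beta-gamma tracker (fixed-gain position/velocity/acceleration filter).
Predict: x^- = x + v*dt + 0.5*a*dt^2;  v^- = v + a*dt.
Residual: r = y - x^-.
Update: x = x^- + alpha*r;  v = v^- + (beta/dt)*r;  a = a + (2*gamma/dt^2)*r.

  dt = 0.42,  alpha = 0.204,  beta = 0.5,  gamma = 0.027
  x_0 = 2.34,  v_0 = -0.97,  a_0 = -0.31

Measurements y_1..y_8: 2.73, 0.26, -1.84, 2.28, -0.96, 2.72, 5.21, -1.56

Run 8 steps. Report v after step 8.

v_post = 0.9870

step 1: x_pred=1.9053  r=0.8247  x^+=2.0735  v^+=-0.1184  a^+=-0.0575
step 2: x_pred=2.0187  r=-1.7587  x^+=1.6599  v^+=-2.2362  a^+=-0.5959
step 3: x_pred=0.6682  r=-2.5082  x^+=0.1565  v^+=-5.4724  a^+=-1.3637
step 4: x_pred=-2.2622  r=4.5422  x^+=-1.3356  v^+=-0.6378  a^+=0.0268
step 5: x_pred=-1.6011  r=0.6411  x^+=-1.4703  v^+=0.1367  a^+=0.2230
step 6: x_pred=-1.3933  r=4.1133  x^+=-0.5542  v^+=5.1271  a^+=1.4822
step 7: x_pred=1.7299  r=3.4801  x^+=2.4399  v^+=9.8925  a^+=2.5475
step 8: x_pred=6.8194  r=-8.3794  x^+=5.1100  v^+=0.9870  a^+=-0.0176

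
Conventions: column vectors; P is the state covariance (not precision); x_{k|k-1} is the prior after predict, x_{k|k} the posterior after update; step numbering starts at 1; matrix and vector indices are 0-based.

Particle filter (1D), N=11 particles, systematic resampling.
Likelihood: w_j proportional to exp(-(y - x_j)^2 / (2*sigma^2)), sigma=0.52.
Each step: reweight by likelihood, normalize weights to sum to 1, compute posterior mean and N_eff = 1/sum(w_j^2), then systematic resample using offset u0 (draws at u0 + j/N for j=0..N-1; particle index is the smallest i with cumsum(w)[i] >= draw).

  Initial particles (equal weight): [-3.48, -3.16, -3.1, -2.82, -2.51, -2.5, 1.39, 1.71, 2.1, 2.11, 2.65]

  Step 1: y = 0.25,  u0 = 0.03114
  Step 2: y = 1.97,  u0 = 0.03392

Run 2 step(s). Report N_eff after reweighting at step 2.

N_eff = 10.4820

step 1: w=[0.0000, 0.0000, 0.0000, 0.0000, 0.0000, 0.0000, 0.7980, 0.1713, 0.0157, 0.0147, 0.0002]  mean=1.4668  Neff=1.5001  idx=[6, 6, 6, 6, 6, 6, 6, 6, 6, 7, 7]
step 2: w=[0.0814, 0.0814, 0.0814, 0.0814, 0.0814, 0.0814, 0.0814, 0.0814, 0.0814, 0.1338, 0.1338]  mean=1.4756  Neff=10.4820  idx=[0, 1, 2, 3, 4, 6, 7, 8, 9, 9, 10]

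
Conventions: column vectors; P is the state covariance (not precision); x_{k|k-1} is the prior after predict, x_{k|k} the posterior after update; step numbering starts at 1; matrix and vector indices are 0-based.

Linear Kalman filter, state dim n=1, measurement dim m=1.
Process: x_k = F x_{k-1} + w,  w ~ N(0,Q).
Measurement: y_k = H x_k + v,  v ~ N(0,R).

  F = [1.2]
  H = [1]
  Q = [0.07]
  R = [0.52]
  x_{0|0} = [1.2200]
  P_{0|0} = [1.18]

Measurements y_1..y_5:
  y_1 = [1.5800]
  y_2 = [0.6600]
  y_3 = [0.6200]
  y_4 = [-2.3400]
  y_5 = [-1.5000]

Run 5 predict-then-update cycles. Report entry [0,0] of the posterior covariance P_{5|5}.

step 1: x^-=[1.4640]  P^-=[1.7692]  S=[2.2892]  K=[0.7728]  nu=[0.1160]  x^+=[1.5537]  P^+=[0.4019]
step 2: x^-=[1.8644]  P^-=[0.6487]  S=[1.1687]  K=[0.5551]  nu=[-1.2044]  x^+=[1.1959]  P^+=[0.2886]
step 3: x^-=[1.4350]  P^-=[0.4856]  S=[1.0056]  K=[0.4829]  nu=[-0.8150]  x^+=[1.0415]  P^+=[0.2511]
step 4: x^-=[1.2497]  P^-=[0.4316]  S=[0.9516]  K=[0.4536]  nu=[-3.5897]  x^+=[-0.3784]  P^+=[0.2358]
step 5: x^-=[-0.4541]  P^-=[0.4096]  S=[0.9296]  K=[0.4406]  nu=[-1.0459]  x^+=[-0.9149]  P^+=[0.2291]

P_post[0,0] = 0.2291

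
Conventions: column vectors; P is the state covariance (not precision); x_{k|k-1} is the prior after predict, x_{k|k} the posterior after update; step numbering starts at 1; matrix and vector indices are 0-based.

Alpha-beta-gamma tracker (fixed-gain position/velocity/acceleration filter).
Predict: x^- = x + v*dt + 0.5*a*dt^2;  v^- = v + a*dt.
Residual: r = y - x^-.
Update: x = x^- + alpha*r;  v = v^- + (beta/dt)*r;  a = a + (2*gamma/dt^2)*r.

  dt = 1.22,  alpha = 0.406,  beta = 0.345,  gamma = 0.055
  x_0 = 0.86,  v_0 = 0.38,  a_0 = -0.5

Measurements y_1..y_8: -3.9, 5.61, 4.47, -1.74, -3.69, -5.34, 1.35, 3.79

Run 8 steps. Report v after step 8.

v_post = 1.6939

step 1: x_pred=0.9515  r=-4.8515  x^+=-1.0182  v^+=-1.6019  a^+=-0.8585
step 2: x_pred=-3.6115  r=9.2215  x^+=0.1324  v^+=-0.0416  a^+=-0.1770
step 3: x_pred=-0.0501  r=4.5201  x^+=1.7850  v^+=1.0206  a^+=0.1570
step 4: x_pred=3.1470  r=-4.8870  x^+=1.1629  v^+=-0.1698  a^+=-0.2042
step 5: x_pred=0.8038  r=-4.4938  x^+=-1.0207  v^+=-1.6897  a^+=-0.5363
step 6: x_pred=-3.4812  r=-1.8588  x^+=-4.2359  v^+=-2.8696  a^+=-0.6736
step 7: x_pred=-8.2380  r=9.5880  x^+=-4.3453  v^+=-0.9800  a^+=0.0350
step 8: x_pred=-5.5149  r=9.3049  x^+=-1.7371  v^+=1.6939  a^+=0.7226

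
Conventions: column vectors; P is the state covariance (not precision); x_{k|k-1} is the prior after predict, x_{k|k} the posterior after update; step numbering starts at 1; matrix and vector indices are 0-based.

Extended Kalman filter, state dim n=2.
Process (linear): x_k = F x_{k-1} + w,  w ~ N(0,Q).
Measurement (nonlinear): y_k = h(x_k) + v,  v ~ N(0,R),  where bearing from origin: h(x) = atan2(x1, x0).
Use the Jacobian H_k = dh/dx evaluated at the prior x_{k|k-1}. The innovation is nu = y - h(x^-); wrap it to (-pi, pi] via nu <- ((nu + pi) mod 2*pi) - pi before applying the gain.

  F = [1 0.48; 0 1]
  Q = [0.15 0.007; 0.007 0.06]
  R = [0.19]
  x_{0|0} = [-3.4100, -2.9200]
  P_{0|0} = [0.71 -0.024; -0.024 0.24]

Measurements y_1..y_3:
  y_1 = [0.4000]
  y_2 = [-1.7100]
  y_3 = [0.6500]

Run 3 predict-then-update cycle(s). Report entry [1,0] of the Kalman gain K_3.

step 1: x^-=[-4.8116, -2.9200]  P^-=[0.8923 0.0982; 0.0982 0.3000]  H_jac=[0.0922 -0.1519]  S=[0.2018]  K=[0.3337; -0.1810]  nu=[2.9961]  x^+=[-3.8117, -3.4623]  P^+=[0.8698 0.1104; 0.1104 0.2934]
step 2: x^-=[-5.4736, -3.4623]  P^-=[1.1934 0.2582; 0.2582 0.3534]  H_jac=[0.0825 -0.1305]  S=[0.1986]  K=[0.3263; -0.1249]  nu=[0.8676]  x^+=[-5.1905, -3.5706]  P^+=[1.1722 0.2663; 0.2663 0.3503]
step 3: x^-=[-6.9044, -3.5706]  P^-=[1.6586 0.4414; 0.4414 0.4103]  H_jac=[0.0591 -0.1143]  S=[0.1952]  K=[0.2437; -0.1066]  nu=[-2.9689]  x^+=[-7.6279, -3.2543]  P^+=[1.6470 0.4465; 0.4465 0.4081]

K[1,0] = -0.1066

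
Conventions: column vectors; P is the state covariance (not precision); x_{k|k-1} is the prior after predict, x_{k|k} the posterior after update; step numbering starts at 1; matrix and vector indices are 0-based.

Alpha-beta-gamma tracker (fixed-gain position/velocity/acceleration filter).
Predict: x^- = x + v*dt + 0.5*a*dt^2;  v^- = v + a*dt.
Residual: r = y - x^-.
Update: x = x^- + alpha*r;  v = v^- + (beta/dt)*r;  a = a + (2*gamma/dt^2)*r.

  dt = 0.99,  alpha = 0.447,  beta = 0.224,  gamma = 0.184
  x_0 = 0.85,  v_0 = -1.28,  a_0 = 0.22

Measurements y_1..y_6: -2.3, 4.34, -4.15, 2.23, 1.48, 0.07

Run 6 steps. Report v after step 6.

v_post = 2.1579

step 1: x_pred=-0.3094  r=-1.9906  x^+=-1.1992  v^+=-1.5126  a^+=-0.5274
step 2: x_pred=-2.9551  r=7.2951  x^+=0.3058  v^+=-0.3841  a^+=2.2117
step 3: x_pred=1.0093  r=-5.1593  x^+=-1.2969  v^+=0.6381  a^+=0.2745
step 4: x_pred=-0.5307  r=2.7607  x^+=0.7034  v^+=1.5345  a^+=1.3111
step 5: x_pred=2.8650  r=-1.3850  x^+=2.2459  v^+=2.5191  a^+=0.7910
step 6: x_pred=5.1274  r=-5.0574  x^+=2.8667  v^+=2.1579  a^+=-1.1079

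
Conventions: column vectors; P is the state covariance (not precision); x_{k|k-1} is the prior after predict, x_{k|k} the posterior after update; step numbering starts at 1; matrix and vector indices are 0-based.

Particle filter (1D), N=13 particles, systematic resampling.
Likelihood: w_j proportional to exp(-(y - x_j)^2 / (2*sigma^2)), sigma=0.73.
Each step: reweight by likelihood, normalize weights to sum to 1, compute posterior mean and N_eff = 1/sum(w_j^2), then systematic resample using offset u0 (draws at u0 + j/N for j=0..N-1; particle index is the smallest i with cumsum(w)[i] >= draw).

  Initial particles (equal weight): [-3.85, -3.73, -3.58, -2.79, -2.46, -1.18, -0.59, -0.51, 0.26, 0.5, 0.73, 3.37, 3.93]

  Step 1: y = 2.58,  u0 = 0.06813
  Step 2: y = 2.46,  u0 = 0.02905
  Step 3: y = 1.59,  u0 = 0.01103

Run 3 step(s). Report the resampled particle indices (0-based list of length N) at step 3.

resampled_idx = [0, 1, 1, 2, 3, 4, 5, 6, 7, 8, 9, 10, 11]

step 1: w=[0.0000, 0.0000, 0.0000, 0.0000, 0.0000, 0.0000, 0.0001, 0.0002, 0.0080, 0.0215, 0.0503, 0.6944, 0.2256]  mean=3.2759  Neff=1.8653  idx=[10, 11, 11, 11, 11, 11, 11, 11, 11, 11, 12, 12, 12]
step 2: w=[0.0131, 0.1001, 0.1001, 0.1001, 0.1001, 0.1001, 0.1001, 0.1001, 0.1001, 0.1001, 0.0287, 0.0287, 0.0287]  mean=3.3835  Neff=10.7744  idx=[1, 1, 2, 3, 4, 5, 5, 6, 7, 8, 8, 9, 11]
step 3: w=[0.0825, 0.0825, 0.0825, 0.0825, 0.0825, 0.0825, 0.0825, 0.0825, 0.0825, 0.0825, 0.0825, 0.0825, 0.0095]  mean=3.3753  Neff=12.2172  idx=[0, 1, 1, 2, 3, 4, 5, 6, 7, 8, 9, 10, 11]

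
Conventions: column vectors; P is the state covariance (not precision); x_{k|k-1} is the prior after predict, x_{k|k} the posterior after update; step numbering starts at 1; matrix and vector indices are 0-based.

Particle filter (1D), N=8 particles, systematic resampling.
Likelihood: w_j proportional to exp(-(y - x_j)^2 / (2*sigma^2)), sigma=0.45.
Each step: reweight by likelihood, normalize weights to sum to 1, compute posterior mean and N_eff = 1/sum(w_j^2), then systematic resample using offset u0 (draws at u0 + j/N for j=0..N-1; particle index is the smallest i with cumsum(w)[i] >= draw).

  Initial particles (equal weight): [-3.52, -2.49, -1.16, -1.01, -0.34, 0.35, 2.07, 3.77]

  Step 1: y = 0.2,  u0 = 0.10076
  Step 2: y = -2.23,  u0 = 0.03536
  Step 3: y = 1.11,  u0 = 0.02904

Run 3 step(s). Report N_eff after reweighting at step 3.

step 1: w=[0.0000, 0.0000, 0.0071, 0.0183, 0.3311, 0.6434, 0.0001, 0.0000]  mean=0.0862  Neff=1.9084  idx=[4, 4, 4, 5, 5, 5, 5, 5]
step 2: w=[0.3331, 0.3331, 0.3331, 0.0002, 0.0002, 0.0002, 0.0002, 0.0002]  mean=-0.3394  Neff=3.0049  idx=[0, 0, 0, 1, 1, 1, 2, 2]
step 3: w=[0.1250, 0.1250, 0.1250, 0.1250, 0.1250, 0.1250, 0.1250, 0.1250]  mean=-0.3400  Neff=8.0000  idx=[0, 1, 2, 3, 4, 5, 6, 7]

N_eff = 8.0000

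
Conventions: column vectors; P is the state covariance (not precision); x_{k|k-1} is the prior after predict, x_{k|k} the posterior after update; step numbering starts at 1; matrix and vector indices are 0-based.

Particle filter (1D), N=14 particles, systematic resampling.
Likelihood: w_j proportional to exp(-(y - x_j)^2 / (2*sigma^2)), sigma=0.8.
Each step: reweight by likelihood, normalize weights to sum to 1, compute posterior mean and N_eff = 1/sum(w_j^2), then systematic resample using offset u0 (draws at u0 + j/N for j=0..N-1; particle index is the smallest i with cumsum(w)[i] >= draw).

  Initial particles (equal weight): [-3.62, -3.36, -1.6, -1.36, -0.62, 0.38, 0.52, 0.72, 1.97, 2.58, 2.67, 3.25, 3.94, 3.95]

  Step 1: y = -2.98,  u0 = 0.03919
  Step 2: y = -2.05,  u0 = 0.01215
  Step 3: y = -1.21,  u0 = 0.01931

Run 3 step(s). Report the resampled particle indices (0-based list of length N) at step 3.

step 1: w=[0.3654, 0.4495, 0.1137, 0.0648, 0.0065, 0.0001, 0.0000, 0.0000, 0.0000, 0.0000, 0.0000, 0.0000, 0.0000, 0.0000]  mean=-3.1072  Neff=2.8346  idx=[0, 0, 0, 0, 0, 1, 1, 1, 1, 1, 1, 2, 2, 3]
step 2: w=[0.0310, 0.0310, 0.0310, 0.0310, 0.0310, 0.0557, 0.0557, 0.0557, 0.0557, 0.0557, 0.0557, 0.1818, 0.1818, 0.1468]  mean=-2.4668  Neff=9.0000  idx=[0, 2, 4, 6, 7, 8, 10, 11, 11, 11, 12, 12, 13, 13]
step 3: w=[0.0016, 0.0016, 0.0016, 0.0041, 0.0041, 0.0041, 0.0041, 0.1357, 0.1357, 0.1357, 0.1357, 0.1357, 0.1501, 0.1501]  mean=-1.5669  Neff=7.2898  idx=[6, 7, 8, 8, 9, 9, 10, 10, 11, 11, 12, 12, 13, 13]

resampled_idx = [6, 7, 8, 8, 9, 9, 10, 10, 11, 11, 12, 12, 13, 13]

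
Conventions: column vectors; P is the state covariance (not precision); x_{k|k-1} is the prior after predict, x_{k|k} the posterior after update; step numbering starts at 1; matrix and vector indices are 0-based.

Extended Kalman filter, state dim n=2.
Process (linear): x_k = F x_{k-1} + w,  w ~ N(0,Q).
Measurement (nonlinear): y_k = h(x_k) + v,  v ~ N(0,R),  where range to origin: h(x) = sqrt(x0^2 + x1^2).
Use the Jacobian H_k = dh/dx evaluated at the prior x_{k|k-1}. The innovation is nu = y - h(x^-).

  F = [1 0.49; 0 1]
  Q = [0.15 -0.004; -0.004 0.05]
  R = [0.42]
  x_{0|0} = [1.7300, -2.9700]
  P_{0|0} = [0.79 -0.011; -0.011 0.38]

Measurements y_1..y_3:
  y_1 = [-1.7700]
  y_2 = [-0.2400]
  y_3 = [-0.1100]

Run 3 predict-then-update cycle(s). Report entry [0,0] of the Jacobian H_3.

step 1: x^-=[0.2747, -2.9700]  P^-=[1.0205 0.1712; 0.1712 0.4300]  H_jac=[0.0921 -0.9957]  S=[0.8236]  K=[-0.0929; -0.5007]  nu=[-4.7527]  x^+=[0.7161, -0.5902]  P^+=[1.0134 0.1329; 0.1329 0.2235]
step 2: x^-=[0.4269, -0.5902]  P^-=[1.3473 0.2384; 0.2384 0.2735]  H_jac=[0.5861 -0.8103]  S=[0.8359]  K=[0.7135; -0.0980]  nu=[-0.9684]  x^+=[-0.2641, -0.4953]  P^+=[0.9217 0.2968; 0.2968 0.2655]
step 3: x^-=[-0.5068, -0.4953]  P^-=[1.4263 0.4229; 0.4229 0.3155]  H_jac=[-0.7151 -0.6990]  S=[1.7264]  K=[-0.7621; -0.3029]  nu=[-0.8187]  x^+=[0.1171, -0.2474]  P^+=[0.4237 0.0244; 0.0244 0.1571]

H_jac[0,0] = -0.7151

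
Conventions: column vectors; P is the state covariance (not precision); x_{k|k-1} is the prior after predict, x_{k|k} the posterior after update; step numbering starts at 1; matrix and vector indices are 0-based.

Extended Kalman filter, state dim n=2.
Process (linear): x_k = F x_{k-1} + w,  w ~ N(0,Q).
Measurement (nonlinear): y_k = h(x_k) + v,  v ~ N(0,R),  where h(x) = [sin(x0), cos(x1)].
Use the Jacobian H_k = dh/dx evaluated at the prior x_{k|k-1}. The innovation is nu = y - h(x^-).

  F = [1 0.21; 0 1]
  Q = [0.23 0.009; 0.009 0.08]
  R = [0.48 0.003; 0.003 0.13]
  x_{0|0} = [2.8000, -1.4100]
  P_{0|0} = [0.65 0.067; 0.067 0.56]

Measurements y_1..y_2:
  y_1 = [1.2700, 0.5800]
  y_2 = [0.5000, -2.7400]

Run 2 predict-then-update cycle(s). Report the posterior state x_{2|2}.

step 1: x^-=[2.5039, -1.4100]  P^-=[0.9328 0.1936; 0.1936 0.6400]  H_jac=[-0.8035 0.0000; 0.0000 0.9871]  S=[1.0822 -0.1505; -0.1505 0.7536]  K=[-0.6761 0.1185; -0.0279 0.8327]  nu=[0.6747, 0.4199]  x^+=[2.0975, -1.0792]  P^+=[0.4035 0.0136; 0.0136 0.1096]
step 2: x^-=[1.8709, -1.0792]  P^-=[0.6440 0.0456; 0.0456 0.1896]  H_jac=[-0.2956 0.0000; 0.0000 0.8816]  S=[0.5363 -0.0089; -0.0089 0.2773]  K=[-0.3528 0.1336; -0.0152 0.6021]  nu=[-0.4553, -3.2121]  x^+=[1.6026, -3.0064]  P^+=[0.5714 0.0185; 0.0185 0.0887]

x_post = [1.6026, -3.0064]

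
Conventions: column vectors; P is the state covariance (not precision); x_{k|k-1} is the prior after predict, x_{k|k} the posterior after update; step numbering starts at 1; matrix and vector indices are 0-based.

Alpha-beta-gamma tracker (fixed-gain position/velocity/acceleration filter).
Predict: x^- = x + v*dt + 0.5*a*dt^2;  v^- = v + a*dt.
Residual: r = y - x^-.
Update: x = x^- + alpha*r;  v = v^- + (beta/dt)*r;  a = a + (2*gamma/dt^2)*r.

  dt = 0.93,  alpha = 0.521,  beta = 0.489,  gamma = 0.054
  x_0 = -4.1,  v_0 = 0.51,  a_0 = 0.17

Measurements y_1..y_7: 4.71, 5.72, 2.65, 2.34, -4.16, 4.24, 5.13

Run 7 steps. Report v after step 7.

v_post = 1.8529

step 1: x_pred=-3.5522  r=8.2622  x^+=0.7524  v^+=5.0124  a^+=1.2017
step 2: x_pred=5.9336  r=-0.2136  x^+=5.8223  v^+=6.0177  a^+=1.1750
step 3: x_pred=11.9269  r=-9.2769  x^+=7.0936  v^+=2.2326  a^+=0.0166
step 4: x_pred=9.1771  r=-6.8371  x^+=5.6150  v^+=-1.3470  a^+=-0.8371
step 5: x_pred=4.0003  r=-8.1603  x^+=-0.2512  v^+=-6.4162  a^+=-1.8561
step 6: x_pred=-7.0210  r=11.2610  x^+=-1.1540  v^+=-2.2213  a^+=-0.4499
step 7: x_pred=-3.4144  r=8.5444  x^+=1.0372  v^+=1.8529  a^+=0.6170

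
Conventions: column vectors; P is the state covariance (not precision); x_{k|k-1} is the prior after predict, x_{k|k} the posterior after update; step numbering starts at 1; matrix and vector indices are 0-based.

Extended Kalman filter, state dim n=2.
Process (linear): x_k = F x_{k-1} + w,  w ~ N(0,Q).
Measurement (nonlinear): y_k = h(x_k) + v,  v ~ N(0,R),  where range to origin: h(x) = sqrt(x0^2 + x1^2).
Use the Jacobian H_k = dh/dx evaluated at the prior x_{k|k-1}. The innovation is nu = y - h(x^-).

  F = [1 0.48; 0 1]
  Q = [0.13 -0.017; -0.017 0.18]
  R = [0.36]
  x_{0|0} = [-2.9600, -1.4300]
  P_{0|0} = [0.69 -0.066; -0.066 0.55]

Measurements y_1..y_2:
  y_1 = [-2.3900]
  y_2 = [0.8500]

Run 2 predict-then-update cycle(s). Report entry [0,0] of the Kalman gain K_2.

K[0,0] = 0.4276

step 1: x^-=[-3.6464, -1.4300]  P^-=[0.8834 0.1810; 0.1810 0.7300]  H_jac=[-0.9310 -0.3651]  S=[1.3460]  K=[-0.6601; -0.3232]  nu=[-6.3068]  x^+=[0.5167, 0.6084]  P^+=[0.2969 -0.1062; -0.1062 0.5894]
step 2: x^-=[0.8087, 0.6084]  P^-=[0.4608 0.1598; 0.1598 0.7694]  H_jac=[0.7991 0.6012]  S=[1.0858]  K=[0.4276; 0.5436]  nu=[-0.1620]  x^+=[0.7394, 0.5203]  P^+=[0.2623 -0.0926; -0.0926 0.4486]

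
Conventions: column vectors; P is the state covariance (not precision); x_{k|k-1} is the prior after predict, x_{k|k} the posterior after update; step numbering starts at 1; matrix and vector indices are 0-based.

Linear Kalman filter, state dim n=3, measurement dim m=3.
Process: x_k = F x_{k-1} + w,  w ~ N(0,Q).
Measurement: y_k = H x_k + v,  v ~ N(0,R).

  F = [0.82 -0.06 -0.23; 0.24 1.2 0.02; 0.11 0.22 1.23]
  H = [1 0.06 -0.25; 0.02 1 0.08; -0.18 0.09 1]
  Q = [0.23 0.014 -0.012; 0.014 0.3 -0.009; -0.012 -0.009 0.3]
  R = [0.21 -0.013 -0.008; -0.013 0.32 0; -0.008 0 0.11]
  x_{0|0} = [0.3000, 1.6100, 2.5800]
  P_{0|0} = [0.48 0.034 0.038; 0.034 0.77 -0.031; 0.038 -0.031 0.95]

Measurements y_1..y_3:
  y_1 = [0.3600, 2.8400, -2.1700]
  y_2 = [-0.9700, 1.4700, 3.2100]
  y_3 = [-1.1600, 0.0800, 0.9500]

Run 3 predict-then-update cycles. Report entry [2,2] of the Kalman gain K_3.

K[2,2] = 0.8034

step 1: x^-=[-0.4440, 2.0556, 3.5606]  P^-=[0.5872 0.0887 -0.2005; 0.0887 1.4553 0.2020; -0.2005 0.2020 1.7755]  S=[1.0183 0.0748 -0.7446; 0.0748 1.8221 0.4574; -0.7446 0.4574 2.0220]  K=[0.7206 -0.0136 0.1210; 0.0619 0.8067 -0.0029; 0.0734 -0.0534 0.9440]  nu=[1.5708, 0.5084, -5.9955]  x^+=[-0.0443, 2.5805, -2.0113]  P^+=[0.1613 -0.0200 0.0384; -0.0200 0.2600 -0.0278; 0.0384 -0.0278 0.1127]
step 2: x^-=[0.2714, 3.0458, -1.9110]  P^-=[0.3321 0.0133 0.0050; 0.0133 0.6712 0.0332; 0.0050 0.0332 0.4794]  S=[0.5726 0.0299 -0.1765; 0.0299 1.0003 0.1286; -0.1765 0.1286 0.6093]  K=[0.6074 -0.0094 0.0900; 0.0513 0.6694 0.0232; 0.0554 -0.0347 0.8135]  nu=[-1.9020, -1.4283, 4.8958]  x^+=[-0.4301, 2.1057, 2.0159]  P^+=[0.1357 -0.0161 0.0309; -0.0161 0.2155 -0.0201; 0.0309 -0.0201 0.0964]
step 3: x^-=[-0.9427, 2.4639, 2.8955]  P^-=[0.3165 0.0135 0.0002; 0.0135 0.6082 0.0302; 0.0002 0.0302 0.4546]  S=[0.5577 0.0269 -0.1729; 0.0269 0.9366 0.1180; -0.1729 0.1180 0.5847]  K=[0.5946 -0.0062 0.0821; 0.0531 0.6474 0.0262; 0.0504 -0.0316 0.8034]  nu=[0.3587, -2.5967, -2.3370]  x^+=[-0.9052, 0.7406, 1.1181]  P^+=[0.1325 -0.0147 0.0295; -0.0147 0.2083 -0.0189; 0.0295 -0.0189 0.0950]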